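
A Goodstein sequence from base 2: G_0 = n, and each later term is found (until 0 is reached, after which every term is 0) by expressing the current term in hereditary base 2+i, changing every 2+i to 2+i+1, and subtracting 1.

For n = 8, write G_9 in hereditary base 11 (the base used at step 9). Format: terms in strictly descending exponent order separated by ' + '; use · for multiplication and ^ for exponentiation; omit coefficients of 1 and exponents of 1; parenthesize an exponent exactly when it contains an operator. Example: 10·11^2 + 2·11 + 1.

2·11^11 + 2·11^2 + 11

8 —HB2→ 2^(2 + 1) —bump→ 3^(3 + 1) = 81 —(−1)→ 80
80 —HB3→ 2·3^3 + 2·3^2 + 2·3 + 2 —bump→ 2·4^4 + 2·4^2 + 2·4 + 2 = 554 —(−1)→ 553
553 —HB4→ 2·4^4 + 2·4^2 + 2·4 + 1 —bump→ 2·5^5 + 2·5^2 + 2·5 + 1 = 6311 —(−1)→ 6310
6310 —HB5→ 2·5^5 + 2·5^2 + 2·5 —bump→ 2·6^6 + 2·6^2 + 2·6 = 93396 —(−1)→ 93395
93395 —HB6→ 2·6^6 + 2·6^2 + 6 + 5 —bump→ 2·7^7 + 2·7^2 + 7 + 5 = 1647196 —(−1)→ 1647195
1647195 —HB7→ 2·7^7 + 2·7^2 + 7 + 4 —bump→ 2·8^8 + 2·8^2 + 8 + 4 = 33554572 —(−1)→ 33554571
33554571 —HB8→ 2·8^8 + 2·8^2 + 8 + 3 —bump→ 2·9^9 + 2·9^2 + 9 + 3 = 774841152 —(−1)→ 774841151
774841151 —HB9→ 2·9^9 + 2·9^2 + 9 + 2 —bump→ 2·10^10 + 2·10^2 + 10 + 2 = 20000000212 —(−1)→ 20000000211
20000000211 —HB10→ 2·10^10 + 2·10^2 + 10 + 1 —bump→ 2·11^11 + 2·11^2 + 11 + 1 = 570623341476 —(−1)→ 570623341475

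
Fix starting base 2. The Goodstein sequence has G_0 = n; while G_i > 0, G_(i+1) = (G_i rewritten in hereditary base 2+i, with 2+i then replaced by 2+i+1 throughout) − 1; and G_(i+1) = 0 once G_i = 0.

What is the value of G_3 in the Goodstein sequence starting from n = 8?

6310

G_0 = 8. HB_2(8) = 2^(2 + 1). Bump = 81. G_1 = 80.
G_1 = 80. HB_3(80) = 2·3^3 + 2·3^2 + 2·3 + 2. Bump = 554. G_2 = 553.
G_2 = 553. HB_4(553) = 2·4^4 + 2·4^2 + 2·4 + 1. Bump = 6311. G_3 = 6310.
G_3 = 6310. HB_5(6310) = 2·5^5 + 2·5^2 + 2·5. Bump = 93396. G_4 = 93395.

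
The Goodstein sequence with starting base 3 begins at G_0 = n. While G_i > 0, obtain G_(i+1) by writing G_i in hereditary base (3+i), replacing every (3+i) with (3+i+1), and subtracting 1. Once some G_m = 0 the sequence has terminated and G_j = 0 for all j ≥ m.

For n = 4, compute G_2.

4

4 —HB3→ 3 + 1 —bump→ 4 + 1 = 5 —(−1)→ 4
4 —HB4→ 4 —bump→ 5 = 5 —(−1)→ 4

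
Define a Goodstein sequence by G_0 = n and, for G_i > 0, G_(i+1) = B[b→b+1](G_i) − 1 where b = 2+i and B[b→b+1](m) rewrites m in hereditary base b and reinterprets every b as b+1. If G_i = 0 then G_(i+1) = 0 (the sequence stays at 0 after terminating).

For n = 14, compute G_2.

[0] 14 ≡ 2^(2 + 1) + 2^2 + 2 (base 2). Lift 3: 111. −1: 110.
[1] 110 ≡ 3^(3 + 1) + 3^3 + 2 (base 3). Lift 4: 1282. −1: 1281.
[2] 1281 ≡ 4^(4 + 1) + 4^4 + 1 (base 4). Lift 5: 18751. −1: 18750.

1281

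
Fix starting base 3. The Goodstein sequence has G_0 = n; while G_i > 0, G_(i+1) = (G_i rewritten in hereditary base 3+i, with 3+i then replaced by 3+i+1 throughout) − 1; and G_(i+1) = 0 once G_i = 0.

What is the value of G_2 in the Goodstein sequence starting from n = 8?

10

[0] 8 ≡ 2·3 + 2 (base 3). Lift 4: 10. −1: 9.
[1] 9 ≡ 2·4 + 1 (base 4). Lift 5: 11. −1: 10.
[2] 10 ≡ 2·5 (base 5). Lift 6: 12. −1: 11.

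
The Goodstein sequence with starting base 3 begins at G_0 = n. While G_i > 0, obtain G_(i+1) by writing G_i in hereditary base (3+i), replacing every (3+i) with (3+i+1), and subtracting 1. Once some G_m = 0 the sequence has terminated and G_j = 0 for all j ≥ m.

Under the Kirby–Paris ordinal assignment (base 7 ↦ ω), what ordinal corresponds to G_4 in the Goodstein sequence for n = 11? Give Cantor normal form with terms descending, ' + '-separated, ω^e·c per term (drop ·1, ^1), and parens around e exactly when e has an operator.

ω·5 + 4

11 —HB3→ 3^2 + 2 —bump→ 4^2 + 2 = 18 —(−1)→ 17
17 —HB4→ 4^2 + 1 —bump→ 5^2 + 1 = 26 —(−1)→ 25
25 —HB5→ 5^2 —bump→ 6^2 = 36 —(−1)→ 35
35 —HB6→ 5·6 + 5 —bump→ 5·7 + 5 = 40 —(−1)→ 39
39 —HB7→ 5·7 + 4 —bump→ 5·8 + 4 = 44 —(−1)→ 43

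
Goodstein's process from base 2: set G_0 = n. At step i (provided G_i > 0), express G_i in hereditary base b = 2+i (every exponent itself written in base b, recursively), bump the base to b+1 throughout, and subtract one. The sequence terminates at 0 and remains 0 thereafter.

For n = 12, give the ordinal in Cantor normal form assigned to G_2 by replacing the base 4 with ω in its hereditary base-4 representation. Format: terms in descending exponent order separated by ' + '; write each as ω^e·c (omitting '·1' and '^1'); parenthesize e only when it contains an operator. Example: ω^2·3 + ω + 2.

ω^(ω + 1) + ω^2·2 + ω·2 + 1

(0) 12|_2 = 2^(2 + 1) + 2^2 ↦ 3^(3 + 1) + 3^3|_3 = 108 ⇒ 107
(1) 107|_3 = 3^(3 + 1) + 2·3^2 + 2·3 + 2 ↦ 4^(4 + 1) + 2·4^2 + 2·4 + 2|_4 = 1066 ⇒ 1065
(2) 1065|_4 = 4^(4 + 1) + 2·4^2 + 2·4 + 1 ↦ 5^(5 + 1) + 2·5^2 + 2·5 + 1|_5 = 15686 ⇒ 15685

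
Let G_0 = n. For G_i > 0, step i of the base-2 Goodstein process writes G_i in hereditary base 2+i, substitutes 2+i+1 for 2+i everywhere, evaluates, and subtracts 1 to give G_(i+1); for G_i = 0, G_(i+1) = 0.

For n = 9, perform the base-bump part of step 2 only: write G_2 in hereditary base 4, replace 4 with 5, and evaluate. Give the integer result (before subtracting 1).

9843

[0] 9 ≡ 2^(2 + 1) + 1 (base 2). Lift 3: 82. −1: 81.
[1] 81 ≡ 3^(3 + 1) (base 3). Lift 4: 1024. −1: 1023.
[2] 1023 ≡ 3·4^4 + 3·4^3 + 3·4^2 + 3·4 + 3 (base 4). Lift 5: 9843. −1: 9842.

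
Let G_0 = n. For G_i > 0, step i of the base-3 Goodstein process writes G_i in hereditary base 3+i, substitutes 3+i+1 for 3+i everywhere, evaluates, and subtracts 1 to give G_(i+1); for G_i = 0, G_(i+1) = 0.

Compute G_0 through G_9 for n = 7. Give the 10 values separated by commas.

7, 8, 9, 9, 9, 9, 9, 9, 8, 7

base 3: 7 = 2·3 + 1; at 4: 2·4 + 1 = 9; next = 8
base 4: 8 = 2·4; at 5: 2·5 = 10; next = 9
base 5: 9 = 5 + 4; at 6: 6 + 4 = 10; next = 9
base 6: 9 = 6 + 3; at 7: 7 + 3 = 10; next = 9
base 7: 9 = 7 + 2; at 8: 8 + 2 = 10; next = 9
base 8: 9 = 8 + 1; at 9: 9 + 1 = 10; next = 9
base 9: 9 = 9; at 10: 10 = 10; next = 9
base 10: 9 = 9; at 11: 9 = 9; next = 8
base 11: 8 = 8; at 12: 8 = 8; next = 7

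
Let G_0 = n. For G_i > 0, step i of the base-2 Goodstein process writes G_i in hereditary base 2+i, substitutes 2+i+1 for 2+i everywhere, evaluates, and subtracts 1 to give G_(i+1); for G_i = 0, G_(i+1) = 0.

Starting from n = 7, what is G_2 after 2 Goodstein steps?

G_0=7  [base 2] 2^2 + 2 + 1  →[2↦3]→  3^3 + 3 + 1 = 31  −1 ⇒ G_1=30
G_1=30  [base 3] 3^3 + 3  →[3↦4]→  4^4 + 4 = 260  −1 ⇒ G_2=259

259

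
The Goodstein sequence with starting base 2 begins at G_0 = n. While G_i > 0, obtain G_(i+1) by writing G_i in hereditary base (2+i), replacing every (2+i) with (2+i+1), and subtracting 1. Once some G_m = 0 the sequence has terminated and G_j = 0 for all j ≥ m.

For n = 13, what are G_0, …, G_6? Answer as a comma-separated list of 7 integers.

(0) 13|_2 = 2^(2 + 1) + 2^2 + 1 ↦ 3^(3 + 1) + 3^3 + 1|_3 = 109 ⇒ 108
(1) 108|_3 = 3^(3 + 1) + 3^3 ↦ 4^(4 + 1) + 4^4|_4 = 1280 ⇒ 1279
(2) 1279|_4 = 4^(4 + 1) + 3·4^3 + 3·4^2 + 3·4 + 3 ↦ 5^(5 + 1) + 3·5^3 + 3·5^2 + 3·5 + 3|_5 = 16093 ⇒ 16092
(3) 16092|_5 = 5^(5 + 1) + 3·5^3 + 3·5^2 + 3·5 + 2 ↦ 6^(6 + 1) + 3·6^3 + 3·6^2 + 3·6 + 2|_6 = 280712 ⇒ 280711
(4) 280711|_6 = 6^(6 + 1) + 3·6^3 + 3·6^2 + 3·6 + 1 ↦ 7^(7 + 1) + 3·7^3 + 3·7^2 + 3·7 + 1|_7 = 5765999 ⇒ 5765998
(5) 5765998|_7 = 7^(7 + 1) + 3·7^3 + 3·7^2 + 3·7 ↦ 8^(8 + 1) + 3·8^3 + 3·8^2 + 3·8|_8 = 134219480 ⇒ 134219479

13, 108, 1279, 16092, 280711, 5765998, 134219479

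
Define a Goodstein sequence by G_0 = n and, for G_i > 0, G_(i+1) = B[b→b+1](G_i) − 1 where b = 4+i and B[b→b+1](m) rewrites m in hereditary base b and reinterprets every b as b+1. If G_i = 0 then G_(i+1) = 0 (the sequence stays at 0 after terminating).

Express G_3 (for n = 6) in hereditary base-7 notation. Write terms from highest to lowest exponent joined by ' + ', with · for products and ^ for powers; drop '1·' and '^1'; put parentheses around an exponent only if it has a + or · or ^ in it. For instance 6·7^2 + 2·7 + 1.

6

base 4: 6 = 4 + 2; at 5: 5 + 2 = 7; next = 6
base 5: 6 = 5 + 1; at 6: 6 + 1 = 7; next = 6
base 6: 6 = 6; at 7: 7 = 7; next = 6
base 7: 6 = 6; at 8: 6 = 6; next = 5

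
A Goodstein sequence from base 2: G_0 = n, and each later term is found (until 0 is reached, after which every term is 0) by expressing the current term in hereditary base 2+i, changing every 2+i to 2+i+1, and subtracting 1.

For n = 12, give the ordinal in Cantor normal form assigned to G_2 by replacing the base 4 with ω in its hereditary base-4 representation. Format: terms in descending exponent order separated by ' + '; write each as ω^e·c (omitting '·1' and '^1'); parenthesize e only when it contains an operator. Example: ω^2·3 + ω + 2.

step 0: 12 = 2^(2 + 1) + 2^2; sub 3 for 2: 3^(3 + 1) + 3^3; = 108; G_1 = 108−1 = 107
step 1: 107 = 3^(3 + 1) + 2·3^2 + 2·3 + 2; sub 4 for 3: 4^(4 + 1) + 2·4^2 + 2·4 + 2; = 1066; G_2 = 1066−1 = 1065
step 2: 1065 = 4^(4 + 1) + 2·4^2 + 2·4 + 1; sub 5 for 4: 5^(5 + 1) + 2·5^2 + 2·5 + 1; = 15686; G_3 = 15686−1 = 15685

ω^(ω + 1) + ω^2·2 + ω·2 + 1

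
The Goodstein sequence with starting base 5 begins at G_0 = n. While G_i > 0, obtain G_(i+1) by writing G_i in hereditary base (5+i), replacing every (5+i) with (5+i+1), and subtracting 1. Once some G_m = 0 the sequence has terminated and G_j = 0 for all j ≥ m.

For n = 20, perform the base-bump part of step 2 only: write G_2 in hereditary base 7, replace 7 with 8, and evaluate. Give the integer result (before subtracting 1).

28

step 0: 20 = 4·5; sub 6 for 5: 4·6; = 24; G_1 = 24−1 = 23
step 1: 23 = 3·6 + 5; sub 7 for 6: 3·7 + 5; = 26; G_2 = 26−1 = 25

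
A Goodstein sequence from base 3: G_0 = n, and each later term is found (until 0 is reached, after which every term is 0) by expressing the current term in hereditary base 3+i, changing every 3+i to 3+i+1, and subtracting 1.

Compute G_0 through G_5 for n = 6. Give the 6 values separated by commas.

6, 7, 7, 7, 7, 7

i=0: 6 = 2·3 (b=3); 3→4: 2·4 = 8; 8−1 = 7
i=1: 7 = 4 + 3 (b=4); 4→5: 5 + 3 = 8; 8−1 = 7
i=2: 7 = 5 + 2 (b=5); 5→6: 6 + 2 = 8; 8−1 = 7
i=3: 7 = 6 + 1 (b=6); 6→7: 7 + 1 = 8; 8−1 = 7
i=4: 7 = 7 (b=7); 7→8: 8 = 8; 8−1 = 7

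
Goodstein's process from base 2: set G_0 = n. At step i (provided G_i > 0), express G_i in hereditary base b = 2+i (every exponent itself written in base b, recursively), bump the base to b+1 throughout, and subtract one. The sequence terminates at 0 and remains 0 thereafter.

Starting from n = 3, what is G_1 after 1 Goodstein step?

3

base 2: 3 = 2 + 1; at 3: 3 + 1 = 4; next = 3
base 3: 3 = 3; at 4: 4 = 4; next = 3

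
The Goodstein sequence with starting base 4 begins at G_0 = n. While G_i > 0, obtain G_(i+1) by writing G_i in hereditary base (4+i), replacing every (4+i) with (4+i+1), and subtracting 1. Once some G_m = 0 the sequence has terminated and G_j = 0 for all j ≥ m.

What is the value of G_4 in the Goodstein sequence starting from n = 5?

G_0 = 5. HB_4(5) = 4 + 1. Bump = 6. G_1 = 5.
G_1 = 5. HB_5(5) = 5. Bump = 6. G_2 = 5.
G_2 = 5. HB_6(5) = 5. Bump = 5. G_3 = 4.
G_3 = 4. HB_7(4) = 4. Bump = 4. G_4 = 3.
G_4 = 3. HB_8(3) = 3. Bump = 3. G_5 = 2.

3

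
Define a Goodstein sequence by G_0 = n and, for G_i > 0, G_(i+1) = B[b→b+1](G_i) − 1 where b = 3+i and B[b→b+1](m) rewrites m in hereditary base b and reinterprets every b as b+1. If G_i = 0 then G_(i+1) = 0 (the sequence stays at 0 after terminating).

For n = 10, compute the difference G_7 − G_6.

base 3: 10 = 3^2 + 1; at 4: 4^2 + 1 = 17; next = 16
base 4: 16 = 4^2; at 5: 5^2 = 25; next = 24
base 5: 24 = 4·5 + 4; at 6: 4·6 + 4 = 28; next = 27
base 6: 27 = 4·6 + 3; at 7: 4·7 + 3 = 31; next = 30
base 7: 30 = 4·7 + 2; at 8: 4·8 + 2 = 34; next = 33
base 8: 33 = 4·8 + 1; at 9: 4·9 + 1 = 37; next = 36
base 9: 36 = 4·9; at 10: 4·10 = 40; next = 39

3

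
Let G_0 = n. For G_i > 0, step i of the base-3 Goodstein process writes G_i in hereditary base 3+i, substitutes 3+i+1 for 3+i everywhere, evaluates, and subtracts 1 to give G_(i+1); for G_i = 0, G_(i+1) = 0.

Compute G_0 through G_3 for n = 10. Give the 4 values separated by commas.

base 3: 10 = 3^2 + 1; at 4: 4^2 + 1 = 17; next = 16
base 4: 16 = 4^2; at 5: 5^2 = 25; next = 24
base 5: 24 = 4·5 + 4; at 6: 4·6 + 4 = 28; next = 27

10, 16, 24, 27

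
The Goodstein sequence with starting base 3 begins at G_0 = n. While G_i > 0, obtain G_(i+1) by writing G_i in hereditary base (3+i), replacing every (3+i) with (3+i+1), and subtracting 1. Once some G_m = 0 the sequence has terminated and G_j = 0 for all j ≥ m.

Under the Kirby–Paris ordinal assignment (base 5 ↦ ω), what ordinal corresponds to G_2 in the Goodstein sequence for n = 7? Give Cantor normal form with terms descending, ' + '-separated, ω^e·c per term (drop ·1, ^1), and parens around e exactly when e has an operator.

i=0: 7 = 2·3 + 1 (b=3); 3→4: 2·4 + 1 = 9; 9−1 = 8
i=1: 8 = 2·4 (b=4); 4→5: 2·5 = 10; 10−1 = 9

ω + 4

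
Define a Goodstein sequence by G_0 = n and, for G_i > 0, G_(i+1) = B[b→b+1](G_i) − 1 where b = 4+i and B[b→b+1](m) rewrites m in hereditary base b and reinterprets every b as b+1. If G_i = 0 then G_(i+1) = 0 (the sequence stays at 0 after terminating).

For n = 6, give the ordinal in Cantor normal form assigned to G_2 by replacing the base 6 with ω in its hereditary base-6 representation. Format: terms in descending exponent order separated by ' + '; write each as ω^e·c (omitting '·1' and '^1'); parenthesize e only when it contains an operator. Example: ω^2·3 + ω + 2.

ω

step 0: 6 = 4 + 2; sub 5 for 4: 5 + 2; = 7; G_1 = 7−1 = 6
step 1: 6 = 5 + 1; sub 6 for 5: 6 + 1; = 7; G_2 = 7−1 = 6
step 2: 6 = 6; sub 7 for 6: 7; = 7; G_3 = 7−1 = 6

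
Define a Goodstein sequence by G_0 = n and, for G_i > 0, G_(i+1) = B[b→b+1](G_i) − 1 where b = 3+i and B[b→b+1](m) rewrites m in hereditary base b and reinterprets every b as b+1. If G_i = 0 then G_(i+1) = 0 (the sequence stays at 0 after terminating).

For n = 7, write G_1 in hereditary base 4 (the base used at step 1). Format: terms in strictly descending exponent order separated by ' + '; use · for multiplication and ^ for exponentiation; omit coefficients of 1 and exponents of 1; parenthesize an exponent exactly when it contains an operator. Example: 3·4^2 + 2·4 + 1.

G_0 = 7. HB_3(7) = 2·3 + 1. Bump = 9. G_1 = 8.
G_1 = 8. HB_4(8) = 2·4. Bump = 10. G_2 = 9.

2·4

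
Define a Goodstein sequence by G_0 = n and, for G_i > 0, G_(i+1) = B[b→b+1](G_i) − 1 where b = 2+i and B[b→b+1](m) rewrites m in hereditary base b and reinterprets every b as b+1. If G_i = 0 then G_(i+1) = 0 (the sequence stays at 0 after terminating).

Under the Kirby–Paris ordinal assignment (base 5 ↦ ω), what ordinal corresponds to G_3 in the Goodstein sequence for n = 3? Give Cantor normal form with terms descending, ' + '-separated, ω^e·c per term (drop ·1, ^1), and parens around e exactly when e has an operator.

G_0=3  [base 2] 2 + 1  →[2↦3]→  3 + 1 = 4  −1 ⇒ G_1=3
G_1=3  [base 3] 3  →[3↦4]→  4 = 4  −1 ⇒ G_2=3
G_2=3  [base 4] 3  →[4↦5]→  3 = 3  −1 ⇒ G_3=2
G_3=2  [base 5] 2  →[5↦6]→  2 = 2  −1 ⇒ G_4=1

2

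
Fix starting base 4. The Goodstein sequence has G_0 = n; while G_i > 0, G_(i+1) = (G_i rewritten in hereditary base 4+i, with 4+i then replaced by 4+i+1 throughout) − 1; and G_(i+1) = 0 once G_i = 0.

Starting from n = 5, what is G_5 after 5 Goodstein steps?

2

step 0: 5 = 4 + 1; sub 5 for 4: 5 + 1; = 6; G_1 = 6−1 = 5
step 1: 5 = 5; sub 6 for 5: 6; = 6; G_2 = 6−1 = 5
step 2: 5 = 5; sub 7 for 6: 5; = 5; G_3 = 5−1 = 4
step 3: 4 = 4; sub 8 for 7: 4; = 4; G_4 = 4−1 = 3
step 4: 3 = 3; sub 9 for 8: 3; = 3; G_5 = 3−1 = 2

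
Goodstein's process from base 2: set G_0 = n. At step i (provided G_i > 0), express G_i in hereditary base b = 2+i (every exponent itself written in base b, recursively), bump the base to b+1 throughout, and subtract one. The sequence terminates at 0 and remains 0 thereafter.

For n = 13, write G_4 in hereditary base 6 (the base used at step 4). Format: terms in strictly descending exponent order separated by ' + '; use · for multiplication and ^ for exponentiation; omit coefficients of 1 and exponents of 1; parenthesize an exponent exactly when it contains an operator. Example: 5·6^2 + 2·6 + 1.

6^(6 + 1) + 3·6^3 + 3·6^2 + 3·6 + 1

i=0: 13 = 2^(2 + 1) + 2^2 + 1 (b=2); 2→3: 3^(3 + 1) + 3^3 + 1 = 109; 109−1 = 108
i=1: 108 = 3^(3 + 1) + 3^3 (b=3); 3→4: 4^(4 + 1) + 4^4 = 1280; 1280−1 = 1279
i=2: 1279 = 4^(4 + 1) + 3·4^3 + 3·4^2 + 3·4 + 3 (b=4); 4→5: 5^(5 + 1) + 3·5^3 + 3·5^2 + 3·5 + 3 = 16093; 16093−1 = 16092
i=3: 16092 = 5^(5 + 1) + 3·5^3 + 3·5^2 + 3·5 + 2 (b=5); 5→6: 6^(6 + 1) + 3·6^3 + 3·6^2 + 3·6 + 2 = 280712; 280712−1 = 280711
i=4: 280711 = 6^(6 + 1) + 3·6^3 + 3·6^2 + 3·6 + 1 (b=6); 6→7: 7^(7 + 1) + 3·7^3 + 3·7^2 + 3·7 + 1 = 5765999; 5765999−1 = 5765998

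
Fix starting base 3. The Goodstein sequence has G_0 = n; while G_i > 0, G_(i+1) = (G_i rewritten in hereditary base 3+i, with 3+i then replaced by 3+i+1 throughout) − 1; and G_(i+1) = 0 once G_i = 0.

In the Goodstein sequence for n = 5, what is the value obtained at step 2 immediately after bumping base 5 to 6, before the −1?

6

[0] 5 ≡ 3 + 2 (base 3). Lift 4: 6. −1: 5.
[1] 5 ≡ 4 + 1 (base 4). Lift 5: 6. −1: 5.
[2] 5 ≡ 5 (base 5). Lift 6: 6. −1: 5.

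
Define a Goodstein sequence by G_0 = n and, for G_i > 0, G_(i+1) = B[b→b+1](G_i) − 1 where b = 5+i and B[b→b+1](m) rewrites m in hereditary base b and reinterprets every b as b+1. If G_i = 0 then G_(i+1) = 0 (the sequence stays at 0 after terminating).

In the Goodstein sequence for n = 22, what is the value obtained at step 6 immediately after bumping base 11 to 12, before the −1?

base 5: 22 = 4·5 + 2; at 6: 4·6 + 2 = 26; next = 25
base 6: 25 = 4·6 + 1; at 7: 4·7 + 1 = 29; next = 28
base 7: 28 = 4·7; at 8: 4·8 = 32; next = 31
base 8: 31 = 3·8 + 7; at 9: 3·9 + 7 = 34; next = 33
base 9: 33 = 3·9 + 6; at 10: 3·10 + 6 = 36; next = 35
base 10: 35 = 3·10 + 5; at 11: 3·11 + 5 = 38; next = 37
base 11: 37 = 3·11 + 4; at 12: 3·12 + 4 = 40; next = 39

40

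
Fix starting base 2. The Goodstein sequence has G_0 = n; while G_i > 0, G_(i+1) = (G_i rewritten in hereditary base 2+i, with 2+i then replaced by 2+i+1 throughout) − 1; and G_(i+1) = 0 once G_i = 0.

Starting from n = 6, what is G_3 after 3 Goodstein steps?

base 2: 6 = 2^2 + 2; at 3: 3^3 + 3 = 30; next = 29
base 3: 29 = 3^3 + 2; at 4: 4^4 + 2 = 258; next = 257
base 4: 257 = 4^4 + 1; at 5: 5^5 + 1 = 3126; next = 3125

3125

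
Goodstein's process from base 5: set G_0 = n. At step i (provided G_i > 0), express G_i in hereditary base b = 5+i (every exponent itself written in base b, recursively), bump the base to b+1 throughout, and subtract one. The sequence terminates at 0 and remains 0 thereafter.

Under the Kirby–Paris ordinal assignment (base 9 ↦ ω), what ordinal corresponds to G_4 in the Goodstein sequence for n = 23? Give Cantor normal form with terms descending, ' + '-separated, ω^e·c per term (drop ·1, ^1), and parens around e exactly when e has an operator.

ω·3 + 8

step 0: 23 = 4·5 + 3; sub 6 for 5: 4·6 + 3; = 27; G_1 = 27−1 = 26
step 1: 26 = 4·6 + 2; sub 7 for 6: 4·7 + 2; = 30; G_2 = 30−1 = 29
step 2: 29 = 4·7 + 1; sub 8 for 7: 4·8 + 1; = 33; G_3 = 33−1 = 32
step 3: 32 = 4·8; sub 9 for 8: 4·9; = 36; G_4 = 36−1 = 35
step 4: 35 = 3·9 + 8; sub 10 for 9: 3·10 + 8; = 38; G_5 = 38−1 = 37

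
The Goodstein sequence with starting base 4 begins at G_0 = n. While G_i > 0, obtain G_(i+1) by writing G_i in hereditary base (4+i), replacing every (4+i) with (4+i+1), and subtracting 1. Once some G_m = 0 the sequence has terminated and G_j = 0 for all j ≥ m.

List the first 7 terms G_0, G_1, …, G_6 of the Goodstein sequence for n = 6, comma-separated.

6, 6, 6, 6, 5, 4, 3

(0) 6|_4 = 4 + 2 ↦ 5 + 2|_5 = 7 ⇒ 6
(1) 6|_5 = 5 + 1 ↦ 6 + 1|_6 = 7 ⇒ 6
(2) 6|_6 = 6 ↦ 7|_7 = 7 ⇒ 6
(3) 6|_7 = 6 ↦ 6|_8 = 6 ⇒ 5
(4) 5|_8 = 5 ↦ 5|_9 = 5 ⇒ 4
(5) 4|_9 = 4 ↦ 4|_10 = 4 ⇒ 3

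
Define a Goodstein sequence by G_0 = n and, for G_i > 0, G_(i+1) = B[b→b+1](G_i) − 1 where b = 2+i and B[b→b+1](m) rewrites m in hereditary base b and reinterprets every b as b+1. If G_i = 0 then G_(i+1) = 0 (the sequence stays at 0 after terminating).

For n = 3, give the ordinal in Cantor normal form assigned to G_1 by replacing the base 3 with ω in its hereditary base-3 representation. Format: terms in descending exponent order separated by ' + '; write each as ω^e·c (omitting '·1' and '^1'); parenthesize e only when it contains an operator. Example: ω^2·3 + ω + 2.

step 0: 3 = 2 + 1; sub 3 for 2: 3 + 1; = 4; G_1 = 4−1 = 3
step 1: 3 = 3; sub 4 for 3: 4; = 4; G_2 = 4−1 = 3

ω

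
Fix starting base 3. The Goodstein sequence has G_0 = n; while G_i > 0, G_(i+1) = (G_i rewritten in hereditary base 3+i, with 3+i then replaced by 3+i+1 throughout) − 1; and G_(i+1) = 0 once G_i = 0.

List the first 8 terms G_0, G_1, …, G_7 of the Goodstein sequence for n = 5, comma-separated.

5, 5, 5, 5, 4, 3, 2, 1

[0] 5 ≡ 3 + 2 (base 3). Lift 4: 6. −1: 5.
[1] 5 ≡ 4 + 1 (base 4). Lift 5: 6. −1: 5.
[2] 5 ≡ 5 (base 5). Lift 6: 6. −1: 5.
[3] 5 ≡ 5 (base 6). Lift 7: 5. −1: 4.
[4] 4 ≡ 4 (base 7). Lift 8: 4. −1: 3.
[5] 3 ≡ 3 (base 8). Lift 9: 3. −1: 2.
[6] 2 ≡ 2 (base 9). Lift 10: 2. −1: 1.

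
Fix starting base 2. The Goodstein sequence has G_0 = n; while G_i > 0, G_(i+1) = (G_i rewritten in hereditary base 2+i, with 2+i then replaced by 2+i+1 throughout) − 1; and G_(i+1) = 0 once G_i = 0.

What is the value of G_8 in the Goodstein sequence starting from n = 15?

100077777775

15 —HB2→ 2^(2 + 1) + 2^2 + 2 + 1 —bump→ 3^(3 + 1) + 3^3 + 3 + 1 = 112 —(−1)→ 111
111 —HB3→ 3^(3 + 1) + 3^3 + 3 —bump→ 4^(4 + 1) + 4^4 + 4 = 1284 —(−1)→ 1283
1283 —HB4→ 4^(4 + 1) + 4^4 + 3 —bump→ 5^(5 + 1) + 5^5 + 3 = 18753 —(−1)→ 18752
18752 —HB5→ 5^(5 + 1) + 5^5 + 2 —bump→ 6^(6 + 1) + 6^6 + 2 = 326594 —(−1)→ 326593
326593 —HB6→ 6^(6 + 1) + 6^6 + 1 —bump→ 7^(7 + 1) + 7^7 + 1 = 6588345 —(−1)→ 6588344
6588344 —HB7→ 7^(7 + 1) + 7^7 —bump→ 8^(8 + 1) + 8^8 = 150994944 —(−1)→ 150994943
150994943 —HB8→ 8^(8 + 1) + 7·8^7 + 7·8^6 + 7·8^5 + 7·8^4 + 7·8^3 + 7·8^2 + 7·8 + 7 —bump→ 9^(9 + 1) + 7·9^7 + 7·9^6 + 7·9^5 + 7·9^4 + 7·9^3 + 7·9^2 + 7·9 + 7 = 3524450281 —(−1)→ 3524450280
3524450280 —HB9→ 9^(9 + 1) + 7·9^7 + 7·9^6 + 7·9^5 + 7·9^4 + 7·9^3 + 7·9^2 + 7·9 + 6 —bump→ 10^(10 + 1) + 7·10^7 + 7·10^6 + 7·10^5 + 7·10^4 + 7·10^3 + 7·10^2 + 7·10 + 6 = 100077777776 —(−1)→ 100077777775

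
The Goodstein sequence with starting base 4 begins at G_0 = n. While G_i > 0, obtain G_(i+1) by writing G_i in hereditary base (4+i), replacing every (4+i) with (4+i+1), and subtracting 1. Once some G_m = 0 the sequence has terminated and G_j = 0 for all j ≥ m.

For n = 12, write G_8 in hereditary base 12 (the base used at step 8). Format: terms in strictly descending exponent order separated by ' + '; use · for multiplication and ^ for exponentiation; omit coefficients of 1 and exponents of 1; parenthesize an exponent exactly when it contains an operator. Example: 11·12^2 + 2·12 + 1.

12 —HB4→ 3·4 —bump→ 3·5 = 15 —(−1)→ 14
14 —HB5→ 2·5 + 4 —bump→ 2·6 + 4 = 16 —(−1)→ 15
15 —HB6→ 2·6 + 3 —bump→ 2·7 + 3 = 17 —(−1)→ 16
16 —HB7→ 2·7 + 2 —bump→ 2·8 + 2 = 18 —(−1)→ 17
17 —HB8→ 2·8 + 1 —bump→ 2·9 + 1 = 19 —(−1)→ 18
18 —HB9→ 2·9 —bump→ 2·10 = 20 —(−1)→ 19
19 —HB10→ 10 + 9 —bump→ 11 + 9 = 20 —(−1)→ 19
19 —HB11→ 11 + 8 —bump→ 12 + 8 = 20 —(−1)→ 19

12 + 7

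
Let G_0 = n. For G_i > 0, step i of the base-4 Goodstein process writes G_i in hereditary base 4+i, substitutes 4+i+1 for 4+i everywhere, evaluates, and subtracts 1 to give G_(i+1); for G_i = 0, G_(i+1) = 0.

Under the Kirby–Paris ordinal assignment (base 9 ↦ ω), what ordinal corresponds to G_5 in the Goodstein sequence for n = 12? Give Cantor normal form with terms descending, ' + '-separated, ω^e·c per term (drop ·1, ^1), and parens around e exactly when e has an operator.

ω·2

(0) 12|_4 = 3·4 ↦ 3·5|_5 = 15 ⇒ 14
(1) 14|_5 = 2·5 + 4 ↦ 2·6 + 4|_6 = 16 ⇒ 15
(2) 15|_6 = 2·6 + 3 ↦ 2·7 + 3|_7 = 17 ⇒ 16
(3) 16|_7 = 2·7 + 2 ↦ 2·8 + 2|_8 = 18 ⇒ 17
(4) 17|_8 = 2·8 + 1 ↦ 2·9 + 1|_9 = 19 ⇒ 18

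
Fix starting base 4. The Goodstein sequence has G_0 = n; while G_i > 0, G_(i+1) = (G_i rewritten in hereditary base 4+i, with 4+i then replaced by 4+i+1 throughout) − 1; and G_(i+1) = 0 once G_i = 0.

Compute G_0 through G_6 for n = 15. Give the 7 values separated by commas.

15, 17, 19, 21, 23, 24, 25

G_0 = 15. HB_4(15) = 3·4 + 3. Bump = 18. G_1 = 17.
G_1 = 17. HB_5(17) = 3·5 + 2. Bump = 20. G_2 = 19.
G_2 = 19. HB_6(19) = 3·6 + 1. Bump = 22. G_3 = 21.
G_3 = 21. HB_7(21) = 3·7. Bump = 24. G_4 = 23.
G_4 = 23. HB_8(23) = 2·8 + 7. Bump = 25. G_5 = 24.
G_5 = 24. HB_9(24) = 2·9 + 6. Bump = 26. G_6 = 25.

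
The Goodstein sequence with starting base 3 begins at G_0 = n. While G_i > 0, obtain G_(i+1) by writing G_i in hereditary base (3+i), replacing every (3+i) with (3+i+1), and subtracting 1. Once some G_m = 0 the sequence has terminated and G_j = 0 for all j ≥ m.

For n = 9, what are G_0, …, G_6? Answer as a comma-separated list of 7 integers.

9, 15, 17, 19, 21, 23, 24

(0) 9|_3 = 3^2 ↦ 4^2|_4 = 16 ⇒ 15
(1) 15|_4 = 3·4 + 3 ↦ 3·5 + 3|_5 = 18 ⇒ 17
(2) 17|_5 = 3·5 + 2 ↦ 3·6 + 2|_6 = 20 ⇒ 19
(3) 19|_6 = 3·6 + 1 ↦ 3·7 + 1|_7 = 22 ⇒ 21
(4) 21|_7 = 3·7 ↦ 3·8|_8 = 24 ⇒ 23
(5) 23|_8 = 2·8 + 7 ↦ 2·9 + 7|_9 = 25 ⇒ 24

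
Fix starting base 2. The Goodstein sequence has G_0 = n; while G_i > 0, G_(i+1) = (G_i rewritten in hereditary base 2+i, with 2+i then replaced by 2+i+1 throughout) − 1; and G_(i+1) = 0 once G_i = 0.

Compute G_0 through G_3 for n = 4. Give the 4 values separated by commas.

base 2: 4 = 2^2; at 3: 3^3 = 27; next = 26
base 3: 26 = 2·3^2 + 2·3 + 2; at 4: 2·4^2 + 2·4 + 2 = 42; next = 41
base 4: 41 = 2·4^2 + 2·4 + 1; at 5: 2·5^2 + 2·5 + 1 = 61; next = 60

4, 26, 41, 60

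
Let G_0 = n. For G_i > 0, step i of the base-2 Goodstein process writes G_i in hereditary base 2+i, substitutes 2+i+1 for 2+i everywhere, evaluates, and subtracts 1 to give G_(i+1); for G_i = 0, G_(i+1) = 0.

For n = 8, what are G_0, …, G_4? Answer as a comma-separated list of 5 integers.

8, 80, 553, 6310, 93395

G_0=8  [base 2] 2^(2 + 1)  →[2↦3]→  3^(3 + 1) = 81  −1 ⇒ G_1=80
G_1=80  [base 3] 2·3^3 + 2·3^2 + 2·3 + 2  →[3↦4]→  2·4^4 + 2·4^2 + 2·4 + 2 = 554  −1 ⇒ G_2=553
G_2=553  [base 4] 2·4^4 + 2·4^2 + 2·4 + 1  →[4↦5]→  2·5^5 + 2·5^2 + 2·5 + 1 = 6311  −1 ⇒ G_3=6310
G_3=6310  [base 5] 2·5^5 + 2·5^2 + 2·5  →[5↦6]→  2·6^6 + 2·6^2 + 2·6 = 93396  −1 ⇒ G_4=93395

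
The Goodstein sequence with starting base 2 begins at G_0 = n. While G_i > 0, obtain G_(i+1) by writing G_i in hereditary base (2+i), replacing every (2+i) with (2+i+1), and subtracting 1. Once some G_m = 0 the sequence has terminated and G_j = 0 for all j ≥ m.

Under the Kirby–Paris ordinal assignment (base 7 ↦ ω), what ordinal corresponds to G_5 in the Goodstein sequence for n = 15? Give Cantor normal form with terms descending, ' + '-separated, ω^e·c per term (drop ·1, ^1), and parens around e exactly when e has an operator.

G_0=15  [base 2] 2^(2 + 1) + 2^2 + 2 + 1  →[2↦3]→  3^(3 + 1) + 3^3 + 3 + 1 = 112  −1 ⇒ G_1=111
G_1=111  [base 3] 3^(3 + 1) + 3^3 + 3  →[3↦4]→  4^(4 + 1) + 4^4 + 4 = 1284  −1 ⇒ G_2=1283
G_2=1283  [base 4] 4^(4 + 1) + 4^4 + 3  →[4↦5]→  5^(5 + 1) + 5^5 + 3 = 18753  −1 ⇒ G_3=18752
G_3=18752  [base 5] 5^(5 + 1) + 5^5 + 2  →[5↦6]→  6^(6 + 1) + 6^6 + 2 = 326594  −1 ⇒ G_4=326593
G_4=326593  [base 6] 6^(6 + 1) + 6^6 + 1  →[6↦7]→  7^(7 + 1) + 7^7 + 1 = 6588345  −1 ⇒ G_5=6588344
G_5=6588344  [base 7] 7^(7 + 1) + 7^7  →[7↦8]→  8^(8 + 1) + 8^8 = 150994944  −1 ⇒ G_6=150994943

ω^(ω + 1) + ω^ω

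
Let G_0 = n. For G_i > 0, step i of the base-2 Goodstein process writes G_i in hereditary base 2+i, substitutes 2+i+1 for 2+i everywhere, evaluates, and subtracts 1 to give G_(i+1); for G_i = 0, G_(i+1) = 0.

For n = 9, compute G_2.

1023

step 0: 9 = 2^(2 + 1) + 1; sub 3 for 2: 3^(3 + 1) + 1; = 82; G_1 = 82−1 = 81
step 1: 81 = 3^(3 + 1); sub 4 for 3: 4^(4 + 1); = 1024; G_2 = 1024−1 = 1023
step 2: 1023 = 3·4^4 + 3·4^3 + 3·4^2 + 3·4 + 3; sub 5 for 4: 3·5^5 + 3·5^3 + 3·5^2 + 3·5 + 3; = 9843; G_3 = 9843−1 = 9842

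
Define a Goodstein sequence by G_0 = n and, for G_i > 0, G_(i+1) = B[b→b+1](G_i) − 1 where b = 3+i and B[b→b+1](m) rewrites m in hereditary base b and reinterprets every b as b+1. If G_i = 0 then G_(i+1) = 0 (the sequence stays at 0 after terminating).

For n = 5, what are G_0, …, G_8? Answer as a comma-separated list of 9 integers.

step 0: 5 = 3 + 2; sub 4 for 3: 4 + 2; = 6; G_1 = 6−1 = 5
step 1: 5 = 4 + 1; sub 5 for 4: 5 + 1; = 6; G_2 = 6−1 = 5
step 2: 5 = 5; sub 6 for 5: 6; = 6; G_3 = 6−1 = 5
step 3: 5 = 5; sub 7 for 6: 5; = 5; G_4 = 5−1 = 4
step 4: 4 = 4; sub 8 for 7: 4; = 4; G_5 = 4−1 = 3
step 5: 3 = 3; sub 9 for 8: 3; = 3; G_6 = 3−1 = 2
step 6: 2 = 2; sub 10 for 9: 2; = 2; G_7 = 2−1 = 1
step 7: 1 = 1; sub 11 for 10: 1; = 1; G_8 = 1−1 = 0

5, 5, 5, 5, 4, 3, 2, 1, 0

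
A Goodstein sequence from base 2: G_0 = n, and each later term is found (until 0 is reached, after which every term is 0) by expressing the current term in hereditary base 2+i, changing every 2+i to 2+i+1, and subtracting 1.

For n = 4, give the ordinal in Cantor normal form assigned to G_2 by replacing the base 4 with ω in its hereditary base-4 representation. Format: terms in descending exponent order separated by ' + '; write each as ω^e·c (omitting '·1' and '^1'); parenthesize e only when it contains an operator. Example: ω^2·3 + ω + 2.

i=0: 4 = 2^2 (b=2); 2→3: 3^3 = 27; 27−1 = 26
i=1: 26 = 2·3^2 + 2·3 + 2 (b=3); 3→4: 2·4^2 + 2·4 + 2 = 42; 42−1 = 41

ω^2·2 + ω·2 + 1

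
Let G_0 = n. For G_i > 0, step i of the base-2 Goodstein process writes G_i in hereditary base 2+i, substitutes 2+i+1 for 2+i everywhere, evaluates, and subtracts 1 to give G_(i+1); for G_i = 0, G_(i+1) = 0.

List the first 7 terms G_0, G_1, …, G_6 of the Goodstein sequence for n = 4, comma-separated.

G_0=4  [base 2] 2^2  →[2↦3]→  3^3 = 27  −1 ⇒ G_1=26
G_1=26  [base 3] 2·3^2 + 2·3 + 2  →[3↦4]→  2·4^2 + 2·4 + 2 = 42  −1 ⇒ G_2=41
G_2=41  [base 4] 2·4^2 + 2·4 + 1  →[4↦5]→  2·5^2 + 2·5 + 1 = 61  −1 ⇒ G_3=60
G_3=60  [base 5] 2·5^2 + 2·5  →[5↦6]→  2·6^2 + 2·6 = 84  −1 ⇒ G_4=83
G_4=83  [base 6] 2·6^2 + 6 + 5  →[6↦7]→  2·7^2 + 7 + 5 = 110  −1 ⇒ G_5=109
G_5=109  [base 7] 2·7^2 + 7 + 4  →[7↦8]→  2·8^2 + 8 + 4 = 140  −1 ⇒ G_6=139

4, 26, 41, 60, 83, 109, 139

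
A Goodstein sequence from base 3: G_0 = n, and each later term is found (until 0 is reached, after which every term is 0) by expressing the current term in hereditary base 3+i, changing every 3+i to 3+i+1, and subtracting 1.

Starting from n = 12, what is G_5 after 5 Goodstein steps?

63

i=0: 12 = 3^2 + 3 (b=3); 3→4: 4^2 + 4 = 20; 20−1 = 19
i=1: 19 = 4^2 + 3 (b=4); 4→5: 5^2 + 3 = 28; 28−1 = 27
i=2: 27 = 5^2 + 2 (b=5); 5→6: 6^2 + 2 = 38; 38−1 = 37
i=3: 37 = 6^2 + 1 (b=6); 6→7: 7^2 + 1 = 50; 50−1 = 49
i=4: 49 = 7^2 (b=7); 7→8: 8^2 = 64; 64−1 = 63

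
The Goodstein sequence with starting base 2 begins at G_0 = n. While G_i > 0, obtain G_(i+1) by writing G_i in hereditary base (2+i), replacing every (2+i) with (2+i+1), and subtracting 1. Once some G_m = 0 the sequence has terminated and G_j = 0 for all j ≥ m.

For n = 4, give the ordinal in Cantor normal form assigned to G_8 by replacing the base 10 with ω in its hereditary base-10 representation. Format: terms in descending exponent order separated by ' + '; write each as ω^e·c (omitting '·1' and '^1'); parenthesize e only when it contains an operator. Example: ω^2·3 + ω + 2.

step 0: 4 = 2^2; sub 3 for 2: 3^3; = 27; G_1 = 27−1 = 26
step 1: 26 = 2·3^2 + 2·3 + 2; sub 4 for 3: 2·4^2 + 2·4 + 2; = 42; G_2 = 42−1 = 41
step 2: 41 = 2·4^2 + 2·4 + 1; sub 5 for 4: 2·5^2 + 2·5 + 1; = 61; G_3 = 61−1 = 60
step 3: 60 = 2·5^2 + 2·5; sub 6 for 5: 2·6^2 + 2·6; = 84; G_4 = 84−1 = 83
step 4: 83 = 2·6^2 + 6 + 5; sub 7 for 6: 2·7^2 + 7 + 5; = 110; G_5 = 110−1 = 109
step 5: 109 = 2·7^2 + 7 + 4; sub 8 for 7: 2·8^2 + 8 + 4; = 140; G_6 = 140−1 = 139
step 6: 139 = 2·8^2 + 8 + 3; sub 9 for 8: 2·9^2 + 9 + 3; = 174; G_7 = 174−1 = 173
step 7: 173 = 2·9^2 + 9 + 2; sub 10 for 9: 2·10^2 + 10 + 2; = 212; G_8 = 212−1 = 211

ω^2·2 + ω + 1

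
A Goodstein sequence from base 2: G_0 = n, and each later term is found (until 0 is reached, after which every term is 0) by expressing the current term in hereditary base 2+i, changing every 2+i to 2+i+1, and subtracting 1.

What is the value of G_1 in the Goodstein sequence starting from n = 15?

G_0 = 15. HB_2(15) = 2^(2 + 1) + 2^2 + 2 + 1. Bump = 112. G_1 = 111.
G_1 = 111. HB_3(111) = 3^(3 + 1) + 3^3 + 3. Bump = 1284. G_2 = 1283.

111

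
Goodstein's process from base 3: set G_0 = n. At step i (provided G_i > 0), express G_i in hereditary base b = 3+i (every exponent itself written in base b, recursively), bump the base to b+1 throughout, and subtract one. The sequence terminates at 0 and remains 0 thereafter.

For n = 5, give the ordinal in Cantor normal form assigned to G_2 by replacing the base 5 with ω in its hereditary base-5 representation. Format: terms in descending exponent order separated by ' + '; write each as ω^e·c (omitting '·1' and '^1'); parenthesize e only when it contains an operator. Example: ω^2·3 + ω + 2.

ω

i=0: 5 = 3 + 2 (b=3); 3→4: 4 + 2 = 6; 6−1 = 5
i=1: 5 = 4 + 1 (b=4); 4→5: 5 + 1 = 6; 6−1 = 5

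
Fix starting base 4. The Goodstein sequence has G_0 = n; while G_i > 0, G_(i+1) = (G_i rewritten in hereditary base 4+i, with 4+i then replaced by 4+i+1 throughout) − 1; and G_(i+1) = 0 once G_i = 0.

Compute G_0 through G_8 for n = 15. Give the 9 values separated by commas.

15, 17, 19, 21, 23, 24, 25, 26, 27

[0] 15 ≡ 3·4 + 3 (base 4). Lift 5: 18. −1: 17.
[1] 17 ≡ 3·5 + 2 (base 5). Lift 6: 20. −1: 19.
[2] 19 ≡ 3·6 + 1 (base 6). Lift 7: 22. −1: 21.
[3] 21 ≡ 3·7 (base 7). Lift 8: 24. −1: 23.
[4] 23 ≡ 2·8 + 7 (base 8). Lift 9: 25. −1: 24.
[5] 24 ≡ 2·9 + 6 (base 9). Lift 10: 26. −1: 25.
[6] 25 ≡ 2·10 + 5 (base 10). Lift 11: 27. −1: 26.
[7] 26 ≡ 2·11 + 4 (base 11). Lift 12: 28. −1: 27.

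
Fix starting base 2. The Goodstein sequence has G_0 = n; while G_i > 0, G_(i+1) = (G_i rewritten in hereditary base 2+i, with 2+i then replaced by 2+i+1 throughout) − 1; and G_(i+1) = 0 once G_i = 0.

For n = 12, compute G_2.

1065

G_0 = 12. HB_2(12) = 2^(2 + 1) + 2^2. Bump = 108. G_1 = 107.
G_1 = 107. HB_3(107) = 3^(3 + 1) + 2·3^2 + 2·3 + 2. Bump = 1066. G_2 = 1065.
G_2 = 1065. HB_4(1065) = 4^(4 + 1) + 2·4^2 + 2·4 + 1. Bump = 15686. G_3 = 15685.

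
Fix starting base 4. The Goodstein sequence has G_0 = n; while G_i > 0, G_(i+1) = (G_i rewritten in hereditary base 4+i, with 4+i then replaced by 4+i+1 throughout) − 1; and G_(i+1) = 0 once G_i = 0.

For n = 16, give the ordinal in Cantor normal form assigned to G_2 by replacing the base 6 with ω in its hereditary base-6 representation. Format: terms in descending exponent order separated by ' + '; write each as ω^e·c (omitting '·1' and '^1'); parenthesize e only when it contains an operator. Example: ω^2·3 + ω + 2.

i=0: 16 = 4^2 (b=4); 4→5: 5^2 = 25; 25−1 = 24
i=1: 24 = 4·5 + 4 (b=5); 5→6: 4·6 + 4 = 28; 28−1 = 27
i=2: 27 = 4·6 + 3 (b=6); 6→7: 4·7 + 3 = 31; 31−1 = 30

ω·4 + 3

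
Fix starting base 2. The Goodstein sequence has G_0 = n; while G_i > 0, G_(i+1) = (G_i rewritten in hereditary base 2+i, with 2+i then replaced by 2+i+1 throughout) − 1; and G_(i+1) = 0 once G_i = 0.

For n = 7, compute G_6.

16777215

(0) 7|_2 = 2^2 + 2 + 1 ↦ 3^3 + 3 + 1|_3 = 31 ⇒ 30
(1) 30|_3 = 3^3 + 3 ↦ 4^4 + 4|_4 = 260 ⇒ 259
(2) 259|_4 = 4^4 + 3 ↦ 5^5 + 3|_5 = 3128 ⇒ 3127
(3) 3127|_5 = 5^5 + 2 ↦ 6^6 + 2|_6 = 46658 ⇒ 46657
(4) 46657|_6 = 6^6 + 1 ↦ 7^7 + 1|_7 = 823544 ⇒ 823543
(5) 823543|_7 = 7^7 ↦ 8^8|_8 = 16777216 ⇒ 16777215
(6) 16777215|_8 = 7·8^7 + 7·8^6 + 7·8^5 + 7·8^4 + 7·8^3 + 7·8^2 + 7·8 + 7 ↦ 7·9^7 + 7·9^6 + 7·9^5 + 7·9^4 + 7·9^3 + 7·9^2 + 7·9 + 7|_9 = 37665880 ⇒ 37665879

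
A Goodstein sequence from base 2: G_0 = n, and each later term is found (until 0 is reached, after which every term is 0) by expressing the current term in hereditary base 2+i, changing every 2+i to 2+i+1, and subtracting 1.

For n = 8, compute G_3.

6310

8 —HB2→ 2^(2 + 1) —bump→ 3^(3 + 1) = 81 —(−1)→ 80
80 —HB3→ 2·3^3 + 2·3^2 + 2·3 + 2 —bump→ 2·4^4 + 2·4^2 + 2·4 + 2 = 554 —(−1)→ 553
553 —HB4→ 2·4^4 + 2·4^2 + 2·4 + 1 —bump→ 2·5^5 + 2·5^2 + 2·5 + 1 = 6311 —(−1)→ 6310
6310 —HB5→ 2·5^5 + 2·5^2 + 2·5 —bump→ 2·6^6 + 2·6^2 + 2·6 = 93396 —(−1)→ 93395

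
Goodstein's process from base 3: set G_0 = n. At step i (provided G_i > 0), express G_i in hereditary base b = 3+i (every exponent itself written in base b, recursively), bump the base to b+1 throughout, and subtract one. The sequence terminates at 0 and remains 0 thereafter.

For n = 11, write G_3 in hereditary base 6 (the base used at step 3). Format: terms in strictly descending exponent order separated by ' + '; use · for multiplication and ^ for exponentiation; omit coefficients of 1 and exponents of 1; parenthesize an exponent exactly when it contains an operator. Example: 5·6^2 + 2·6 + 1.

5·6 + 5

base 3: 11 = 3^2 + 2; at 4: 4^2 + 2 = 18; next = 17
base 4: 17 = 4^2 + 1; at 5: 5^2 + 1 = 26; next = 25
base 5: 25 = 5^2; at 6: 6^2 = 36; next = 35
base 6: 35 = 5·6 + 5; at 7: 5·7 + 5 = 40; next = 39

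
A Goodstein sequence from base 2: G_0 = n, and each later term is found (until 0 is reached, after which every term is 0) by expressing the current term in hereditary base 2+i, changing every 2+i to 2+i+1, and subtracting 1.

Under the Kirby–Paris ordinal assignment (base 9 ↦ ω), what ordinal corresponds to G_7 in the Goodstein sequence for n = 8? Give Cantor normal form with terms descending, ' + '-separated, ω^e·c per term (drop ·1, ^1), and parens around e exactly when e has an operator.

8 —HB2→ 2^(2 + 1) —bump→ 3^(3 + 1) = 81 —(−1)→ 80
80 —HB3→ 2·3^3 + 2·3^2 + 2·3 + 2 —bump→ 2·4^4 + 2·4^2 + 2·4 + 2 = 554 —(−1)→ 553
553 —HB4→ 2·4^4 + 2·4^2 + 2·4 + 1 —bump→ 2·5^5 + 2·5^2 + 2·5 + 1 = 6311 —(−1)→ 6310
6310 —HB5→ 2·5^5 + 2·5^2 + 2·5 —bump→ 2·6^6 + 2·6^2 + 2·6 = 93396 —(−1)→ 93395
93395 —HB6→ 2·6^6 + 2·6^2 + 6 + 5 —bump→ 2·7^7 + 2·7^2 + 7 + 5 = 1647196 —(−1)→ 1647195
1647195 —HB7→ 2·7^7 + 2·7^2 + 7 + 4 —bump→ 2·8^8 + 2·8^2 + 8 + 4 = 33554572 —(−1)→ 33554571
33554571 —HB8→ 2·8^8 + 2·8^2 + 8 + 3 —bump→ 2·9^9 + 2·9^2 + 9 + 3 = 774841152 —(−1)→ 774841151
774841151 —HB9→ 2·9^9 + 2·9^2 + 9 + 2 —bump→ 2·10^10 + 2·10^2 + 10 + 2 = 20000000212 —(−1)→ 20000000211

ω^ω·2 + ω^2·2 + ω + 2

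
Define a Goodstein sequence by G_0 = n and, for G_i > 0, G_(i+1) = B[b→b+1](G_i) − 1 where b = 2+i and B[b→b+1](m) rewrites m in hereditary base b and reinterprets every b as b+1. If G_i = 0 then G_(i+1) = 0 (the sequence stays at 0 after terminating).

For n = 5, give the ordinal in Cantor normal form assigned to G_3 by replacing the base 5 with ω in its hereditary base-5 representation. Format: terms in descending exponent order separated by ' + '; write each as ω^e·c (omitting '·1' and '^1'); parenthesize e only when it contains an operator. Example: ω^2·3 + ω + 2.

ω^3·3 + ω^2·3 + ω·3 + 2

[0] 5 ≡ 2^2 + 1 (base 2). Lift 3: 28. −1: 27.
[1] 27 ≡ 3^3 (base 3). Lift 4: 256. −1: 255.
[2] 255 ≡ 3·4^3 + 3·4^2 + 3·4 + 3 (base 4). Lift 5: 468. −1: 467.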